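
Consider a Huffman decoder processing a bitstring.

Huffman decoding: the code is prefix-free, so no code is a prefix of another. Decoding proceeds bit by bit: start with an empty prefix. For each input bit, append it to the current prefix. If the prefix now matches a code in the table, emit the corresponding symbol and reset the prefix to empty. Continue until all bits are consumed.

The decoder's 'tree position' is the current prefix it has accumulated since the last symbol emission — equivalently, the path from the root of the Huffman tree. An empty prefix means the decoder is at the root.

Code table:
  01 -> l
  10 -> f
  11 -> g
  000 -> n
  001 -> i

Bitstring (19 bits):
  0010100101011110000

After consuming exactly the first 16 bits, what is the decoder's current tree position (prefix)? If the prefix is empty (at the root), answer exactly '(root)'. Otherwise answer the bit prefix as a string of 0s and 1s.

Answer: (root)

Derivation:
Bit 0: prefix='0' (no match yet)
Bit 1: prefix='00' (no match yet)
Bit 2: prefix='001' -> emit 'i', reset
Bit 3: prefix='0' (no match yet)
Bit 4: prefix='01' -> emit 'l', reset
Bit 5: prefix='0' (no match yet)
Bit 6: prefix='00' (no match yet)
Bit 7: prefix='001' -> emit 'i', reset
Bit 8: prefix='0' (no match yet)
Bit 9: prefix='01' -> emit 'l', reset
Bit 10: prefix='0' (no match yet)
Bit 11: prefix='01' -> emit 'l', reset
Bit 12: prefix='1' (no match yet)
Bit 13: prefix='11' -> emit 'g', reset
Bit 14: prefix='1' (no match yet)
Bit 15: prefix='10' -> emit 'f', reset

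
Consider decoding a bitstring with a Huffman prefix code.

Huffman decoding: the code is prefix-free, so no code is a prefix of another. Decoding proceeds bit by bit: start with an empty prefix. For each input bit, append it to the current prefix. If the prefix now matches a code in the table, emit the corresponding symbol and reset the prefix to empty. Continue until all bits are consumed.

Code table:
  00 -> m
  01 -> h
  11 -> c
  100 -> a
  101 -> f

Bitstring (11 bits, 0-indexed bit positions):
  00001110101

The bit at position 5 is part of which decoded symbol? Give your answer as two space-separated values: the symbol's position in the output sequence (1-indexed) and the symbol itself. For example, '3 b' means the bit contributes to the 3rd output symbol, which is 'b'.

Bit 0: prefix='0' (no match yet)
Bit 1: prefix='00' -> emit 'm', reset
Bit 2: prefix='0' (no match yet)
Bit 3: prefix='00' -> emit 'm', reset
Bit 4: prefix='1' (no match yet)
Bit 5: prefix='11' -> emit 'c', reset
Bit 6: prefix='1' (no match yet)
Bit 7: prefix='10' (no match yet)
Bit 8: prefix='101' -> emit 'f', reset
Bit 9: prefix='0' (no match yet)

Answer: 3 c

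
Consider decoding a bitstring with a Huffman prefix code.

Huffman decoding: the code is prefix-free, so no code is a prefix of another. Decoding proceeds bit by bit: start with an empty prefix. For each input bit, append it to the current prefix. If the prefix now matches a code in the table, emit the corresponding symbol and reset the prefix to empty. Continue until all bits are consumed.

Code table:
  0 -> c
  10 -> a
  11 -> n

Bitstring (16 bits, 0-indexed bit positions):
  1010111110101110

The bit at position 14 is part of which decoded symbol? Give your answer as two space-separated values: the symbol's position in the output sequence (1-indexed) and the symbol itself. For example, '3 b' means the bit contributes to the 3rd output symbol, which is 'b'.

Bit 0: prefix='1' (no match yet)
Bit 1: prefix='10' -> emit 'a', reset
Bit 2: prefix='1' (no match yet)
Bit 3: prefix='10' -> emit 'a', reset
Bit 4: prefix='1' (no match yet)
Bit 5: prefix='11' -> emit 'n', reset
Bit 6: prefix='1' (no match yet)
Bit 7: prefix='11' -> emit 'n', reset
Bit 8: prefix='1' (no match yet)
Bit 9: prefix='10' -> emit 'a', reset
Bit 10: prefix='1' (no match yet)
Bit 11: prefix='10' -> emit 'a', reset
Bit 12: prefix='1' (no match yet)
Bit 13: prefix='11' -> emit 'n', reset
Bit 14: prefix='1' (no match yet)
Bit 15: prefix='10' -> emit 'a', reset

Answer: 8 a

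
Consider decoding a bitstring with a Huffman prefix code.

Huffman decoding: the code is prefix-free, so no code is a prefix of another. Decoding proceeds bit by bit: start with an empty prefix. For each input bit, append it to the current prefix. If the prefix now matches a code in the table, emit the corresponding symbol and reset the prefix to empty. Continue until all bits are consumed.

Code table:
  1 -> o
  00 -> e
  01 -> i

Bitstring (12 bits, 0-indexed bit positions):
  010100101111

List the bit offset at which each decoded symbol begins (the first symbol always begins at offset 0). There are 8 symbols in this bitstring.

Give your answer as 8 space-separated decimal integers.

Bit 0: prefix='0' (no match yet)
Bit 1: prefix='01' -> emit 'i', reset
Bit 2: prefix='0' (no match yet)
Bit 3: prefix='01' -> emit 'i', reset
Bit 4: prefix='0' (no match yet)
Bit 5: prefix='00' -> emit 'e', reset
Bit 6: prefix='1' -> emit 'o', reset
Bit 7: prefix='0' (no match yet)
Bit 8: prefix='01' -> emit 'i', reset
Bit 9: prefix='1' -> emit 'o', reset
Bit 10: prefix='1' -> emit 'o', reset
Bit 11: prefix='1' -> emit 'o', reset

Answer: 0 2 4 6 7 9 10 11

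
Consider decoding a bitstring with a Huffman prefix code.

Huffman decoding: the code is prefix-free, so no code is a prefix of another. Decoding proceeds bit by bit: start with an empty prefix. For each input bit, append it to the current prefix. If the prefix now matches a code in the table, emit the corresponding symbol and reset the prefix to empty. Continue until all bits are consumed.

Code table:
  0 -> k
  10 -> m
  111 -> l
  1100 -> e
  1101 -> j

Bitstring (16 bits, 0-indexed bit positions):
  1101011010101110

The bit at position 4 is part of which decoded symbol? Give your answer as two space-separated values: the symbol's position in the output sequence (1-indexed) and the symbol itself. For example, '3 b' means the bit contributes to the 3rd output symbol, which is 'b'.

Answer: 2 k

Derivation:
Bit 0: prefix='1' (no match yet)
Bit 1: prefix='11' (no match yet)
Bit 2: prefix='110' (no match yet)
Bit 3: prefix='1101' -> emit 'j', reset
Bit 4: prefix='0' -> emit 'k', reset
Bit 5: prefix='1' (no match yet)
Bit 6: prefix='11' (no match yet)
Bit 7: prefix='110' (no match yet)
Bit 8: prefix='1101' -> emit 'j', reset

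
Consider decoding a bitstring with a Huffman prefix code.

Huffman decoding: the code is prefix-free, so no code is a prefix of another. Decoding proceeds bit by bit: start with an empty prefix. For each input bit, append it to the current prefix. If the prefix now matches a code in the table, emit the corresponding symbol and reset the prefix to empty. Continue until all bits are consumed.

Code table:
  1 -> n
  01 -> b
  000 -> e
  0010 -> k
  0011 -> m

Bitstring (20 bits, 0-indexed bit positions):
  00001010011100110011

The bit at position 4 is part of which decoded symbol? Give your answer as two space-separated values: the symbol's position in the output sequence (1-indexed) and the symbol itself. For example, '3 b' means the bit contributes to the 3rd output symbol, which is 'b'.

Answer: 2 b

Derivation:
Bit 0: prefix='0' (no match yet)
Bit 1: prefix='00' (no match yet)
Bit 2: prefix='000' -> emit 'e', reset
Bit 3: prefix='0' (no match yet)
Bit 4: prefix='01' -> emit 'b', reset
Bit 5: prefix='0' (no match yet)
Bit 6: prefix='01' -> emit 'b', reset
Bit 7: prefix='0' (no match yet)
Bit 8: prefix='00' (no match yet)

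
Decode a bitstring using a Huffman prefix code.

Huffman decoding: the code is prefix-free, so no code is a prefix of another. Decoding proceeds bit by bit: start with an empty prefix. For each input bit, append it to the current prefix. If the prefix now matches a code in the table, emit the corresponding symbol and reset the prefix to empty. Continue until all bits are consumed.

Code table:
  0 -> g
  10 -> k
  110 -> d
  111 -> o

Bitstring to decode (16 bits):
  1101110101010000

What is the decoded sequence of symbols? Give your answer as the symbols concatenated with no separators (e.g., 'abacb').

Bit 0: prefix='1' (no match yet)
Bit 1: prefix='11' (no match yet)
Bit 2: prefix='110' -> emit 'd', reset
Bit 3: prefix='1' (no match yet)
Bit 4: prefix='11' (no match yet)
Bit 5: prefix='111' -> emit 'o', reset
Bit 6: prefix='0' -> emit 'g', reset
Bit 7: prefix='1' (no match yet)
Bit 8: prefix='10' -> emit 'k', reset
Bit 9: prefix='1' (no match yet)
Bit 10: prefix='10' -> emit 'k', reset
Bit 11: prefix='1' (no match yet)
Bit 12: prefix='10' -> emit 'k', reset
Bit 13: prefix='0' -> emit 'g', reset
Bit 14: prefix='0' -> emit 'g', reset
Bit 15: prefix='0' -> emit 'g', reset

Answer: dogkkkggg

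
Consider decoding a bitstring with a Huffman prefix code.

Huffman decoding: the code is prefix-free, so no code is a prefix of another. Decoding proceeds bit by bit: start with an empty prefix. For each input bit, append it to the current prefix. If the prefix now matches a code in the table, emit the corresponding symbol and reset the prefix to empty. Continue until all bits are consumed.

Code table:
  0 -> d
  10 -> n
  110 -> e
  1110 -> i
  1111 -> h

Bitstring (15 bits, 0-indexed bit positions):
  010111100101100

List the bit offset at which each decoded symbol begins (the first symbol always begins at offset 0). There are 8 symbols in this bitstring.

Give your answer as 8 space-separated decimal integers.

Bit 0: prefix='0' -> emit 'd', reset
Bit 1: prefix='1' (no match yet)
Bit 2: prefix='10' -> emit 'n', reset
Bit 3: prefix='1' (no match yet)
Bit 4: prefix='11' (no match yet)
Bit 5: prefix='111' (no match yet)
Bit 6: prefix='1111' -> emit 'h', reset
Bit 7: prefix='0' -> emit 'd', reset
Bit 8: prefix='0' -> emit 'd', reset
Bit 9: prefix='1' (no match yet)
Bit 10: prefix='10' -> emit 'n', reset
Bit 11: prefix='1' (no match yet)
Bit 12: prefix='11' (no match yet)
Bit 13: prefix='110' -> emit 'e', reset
Bit 14: prefix='0' -> emit 'd', reset

Answer: 0 1 3 7 8 9 11 14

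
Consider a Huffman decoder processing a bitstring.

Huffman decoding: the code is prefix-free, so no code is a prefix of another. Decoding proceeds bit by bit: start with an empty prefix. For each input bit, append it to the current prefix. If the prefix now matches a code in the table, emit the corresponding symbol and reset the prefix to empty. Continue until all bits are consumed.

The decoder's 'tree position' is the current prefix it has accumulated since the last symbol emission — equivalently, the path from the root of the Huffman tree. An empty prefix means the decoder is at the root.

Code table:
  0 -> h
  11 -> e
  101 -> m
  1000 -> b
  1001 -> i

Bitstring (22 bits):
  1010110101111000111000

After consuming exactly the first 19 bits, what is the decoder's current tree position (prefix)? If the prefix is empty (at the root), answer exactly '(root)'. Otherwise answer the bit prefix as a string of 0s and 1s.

Bit 0: prefix='1' (no match yet)
Bit 1: prefix='10' (no match yet)
Bit 2: prefix='101' -> emit 'm', reset
Bit 3: prefix='0' -> emit 'h', reset
Bit 4: prefix='1' (no match yet)
Bit 5: prefix='11' -> emit 'e', reset
Bit 6: prefix='0' -> emit 'h', reset
Bit 7: prefix='1' (no match yet)
Bit 8: prefix='10' (no match yet)
Bit 9: prefix='101' -> emit 'm', reset
Bit 10: prefix='1' (no match yet)
Bit 11: prefix='11' -> emit 'e', reset
Bit 12: prefix='1' (no match yet)
Bit 13: prefix='10' (no match yet)
Bit 14: prefix='100' (no match yet)
Bit 15: prefix='1000' -> emit 'b', reset
Bit 16: prefix='1' (no match yet)
Bit 17: prefix='11' -> emit 'e', reset
Bit 18: prefix='1' (no match yet)

Answer: 1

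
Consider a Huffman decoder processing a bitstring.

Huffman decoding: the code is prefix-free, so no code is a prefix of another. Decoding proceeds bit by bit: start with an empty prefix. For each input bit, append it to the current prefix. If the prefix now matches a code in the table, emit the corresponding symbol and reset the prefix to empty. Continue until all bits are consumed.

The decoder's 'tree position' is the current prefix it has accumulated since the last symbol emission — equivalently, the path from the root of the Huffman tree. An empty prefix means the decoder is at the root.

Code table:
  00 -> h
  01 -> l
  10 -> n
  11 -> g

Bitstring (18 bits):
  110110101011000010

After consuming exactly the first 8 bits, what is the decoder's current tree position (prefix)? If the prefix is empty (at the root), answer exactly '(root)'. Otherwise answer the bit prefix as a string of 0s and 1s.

Bit 0: prefix='1' (no match yet)
Bit 1: prefix='11' -> emit 'g', reset
Bit 2: prefix='0' (no match yet)
Bit 3: prefix='01' -> emit 'l', reset
Bit 4: prefix='1' (no match yet)
Bit 5: prefix='10' -> emit 'n', reset
Bit 6: prefix='1' (no match yet)
Bit 7: prefix='10' -> emit 'n', reset

Answer: (root)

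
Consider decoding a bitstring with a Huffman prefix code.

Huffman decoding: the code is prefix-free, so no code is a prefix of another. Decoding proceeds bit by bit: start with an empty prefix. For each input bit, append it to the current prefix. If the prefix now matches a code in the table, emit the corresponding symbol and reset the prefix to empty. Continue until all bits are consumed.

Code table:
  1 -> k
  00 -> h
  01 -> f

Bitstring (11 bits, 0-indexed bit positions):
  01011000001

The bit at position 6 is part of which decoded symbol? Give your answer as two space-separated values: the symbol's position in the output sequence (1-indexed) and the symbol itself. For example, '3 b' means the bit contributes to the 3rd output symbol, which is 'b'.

Bit 0: prefix='0' (no match yet)
Bit 1: prefix='01' -> emit 'f', reset
Bit 2: prefix='0' (no match yet)
Bit 3: prefix='01' -> emit 'f', reset
Bit 4: prefix='1' -> emit 'k', reset
Bit 5: prefix='0' (no match yet)
Bit 6: prefix='00' -> emit 'h', reset
Bit 7: prefix='0' (no match yet)
Bit 8: prefix='00' -> emit 'h', reset
Bit 9: prefix='0' (no match yet)
Bit 10: prefix='01' -> emit 'f', reset

Answer: 4 h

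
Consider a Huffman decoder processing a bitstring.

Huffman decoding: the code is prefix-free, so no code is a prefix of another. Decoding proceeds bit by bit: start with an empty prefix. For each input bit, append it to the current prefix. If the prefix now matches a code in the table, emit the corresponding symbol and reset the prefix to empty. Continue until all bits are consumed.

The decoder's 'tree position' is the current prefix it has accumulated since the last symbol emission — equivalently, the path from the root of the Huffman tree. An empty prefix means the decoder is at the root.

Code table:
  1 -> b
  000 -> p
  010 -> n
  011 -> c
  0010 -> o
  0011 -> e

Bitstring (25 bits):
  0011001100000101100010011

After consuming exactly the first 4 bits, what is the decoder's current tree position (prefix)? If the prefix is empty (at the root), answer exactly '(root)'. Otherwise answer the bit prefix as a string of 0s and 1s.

Bit 0: prefix='0' (no match yet)
Bit 1: prefix='00' (no match yet)
Bit 2: prefix='001' (no match yet)
Bit 3: prefix='0011' -> emit 'e', reset

Answer: (root)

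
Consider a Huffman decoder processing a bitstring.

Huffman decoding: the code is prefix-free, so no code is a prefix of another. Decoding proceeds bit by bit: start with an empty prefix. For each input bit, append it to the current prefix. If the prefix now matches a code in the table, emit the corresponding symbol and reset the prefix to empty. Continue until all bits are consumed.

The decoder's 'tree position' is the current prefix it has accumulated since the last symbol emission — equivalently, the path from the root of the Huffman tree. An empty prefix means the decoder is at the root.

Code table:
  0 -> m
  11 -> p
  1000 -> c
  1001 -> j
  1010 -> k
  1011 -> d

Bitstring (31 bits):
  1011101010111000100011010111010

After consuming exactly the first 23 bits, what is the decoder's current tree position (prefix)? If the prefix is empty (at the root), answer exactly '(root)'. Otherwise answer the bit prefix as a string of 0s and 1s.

Answer: (root)

Derivation:
Bit 0: prefix='1' (no match yet)
Bit 1: prefix='10' (no match yet)
Bit 2: prefix='101' (no match yet)
Bit 3: prefix='1011' -> emit 'd', reset
Bit 4: prefix='1' (no match yet)
Bit 5: prefix='10' (no match yet)
Bit 6: prefix='101' (no match yet)
Bit 7: prefix='1010' -> emit 'k', reset
Bit 8: prefix='1' (no match yet)
Bit 9: prefix='10' (no match yet)
Bit 10: prefix='101' (no match yet)
Bit 11: prefix='1011' -> emit 'd', reset
Bit 12: prefix='1' (no match yet)
Bit 13: prefix='10' (no match yet)
Bit 14: prefix='100' (no match yet)
Bit 15: prefix='1000' -> emit 'c', reset
Bit 16: prefix='1' (no match yet)
Bit 17: prefix='10' (no match yet)
Bit 18: prefix='100' (no match yet)
Bit 19: prefix='1000' -> emit 'c', reset
Bit 20: prefix='1' (no match yet)
Bit 21: prefix='11' -> emit 'p', reset
Bit 22: prefix='0' -> emit 'm', reset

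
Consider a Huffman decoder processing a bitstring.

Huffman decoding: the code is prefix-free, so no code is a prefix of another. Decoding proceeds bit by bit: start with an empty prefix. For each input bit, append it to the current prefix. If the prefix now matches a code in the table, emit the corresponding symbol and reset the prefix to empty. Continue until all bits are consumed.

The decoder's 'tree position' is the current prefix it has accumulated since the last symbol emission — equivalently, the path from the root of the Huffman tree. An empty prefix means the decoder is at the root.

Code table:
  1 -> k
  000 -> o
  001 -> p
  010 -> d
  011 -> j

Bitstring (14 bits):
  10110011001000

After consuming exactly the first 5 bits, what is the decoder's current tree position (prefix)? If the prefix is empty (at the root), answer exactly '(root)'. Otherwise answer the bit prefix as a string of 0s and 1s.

Bit 0: prefix='1' -> emit 'k', reset
Bit 1: prefix='0' (no match yet)
Bit 2: prefix='01' (no match yet)
Bit 3: prefix='011' -> emit 'j', reset
Bit 4: prefix='0' (no match yet)

Answer: 0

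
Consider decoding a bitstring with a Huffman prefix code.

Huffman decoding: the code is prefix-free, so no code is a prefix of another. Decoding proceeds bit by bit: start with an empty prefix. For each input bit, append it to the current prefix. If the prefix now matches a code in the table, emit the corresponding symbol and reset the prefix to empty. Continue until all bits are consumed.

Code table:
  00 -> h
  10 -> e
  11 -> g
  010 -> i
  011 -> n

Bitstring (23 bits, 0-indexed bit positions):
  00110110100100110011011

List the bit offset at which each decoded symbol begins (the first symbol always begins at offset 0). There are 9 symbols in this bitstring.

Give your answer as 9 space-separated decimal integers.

Bit 0: prefix='0' (no match yet)
Bit 1: prefix='00' -> emit 'h', reset
Bit 2: prefix='1' (no match yet)
Bit 3: prefix='11' -> emit 'g', reset
Bit 4: prefix='0' (no match yet)
Bit 5: prefix='01' (no match yet)
Bit 6: prefix='011' -> emit 'n', reset
Bit 7: prefix='0' (no match yet)
Bit 8: prefix='01' (no match yet)
Bit 9: prefix='010' -> emit 'i', reset
Bit 10: prefix='0' (no match yet)
Bit 11: prefix='01' (no match yet)
Bit 12: prefix='010' -> emit 'i', reset
Bit 13: prefix='0' (no match yet)
Bit 14: prefix='01' (no match yet)
Bit 15: prefix='011' -> emit 'n', reset
Bit 16: prefix='0' (no match yet)
Bit 17: prefix='00' -> emit 'h', reset
Bit 18: prefix='1' (no match yet)
Bit 19: prefix='11' -> emit 'g', reset
Bit 20: prefix='0' (no match yet)
Bit 21: prefix='01' (no match yet)
Bit 22: prefix='011' -> emit 'n', reset

Answer: 0 2 4 7 10 13 16 18 20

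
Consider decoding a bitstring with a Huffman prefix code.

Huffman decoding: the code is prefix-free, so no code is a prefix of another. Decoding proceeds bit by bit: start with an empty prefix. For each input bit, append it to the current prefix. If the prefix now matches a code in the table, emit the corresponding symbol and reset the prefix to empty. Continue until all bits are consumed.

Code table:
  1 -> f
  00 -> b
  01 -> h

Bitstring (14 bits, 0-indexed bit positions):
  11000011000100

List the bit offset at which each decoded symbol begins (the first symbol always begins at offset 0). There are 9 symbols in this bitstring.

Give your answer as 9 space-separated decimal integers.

Bit 0: prefix='1' -> emit 'f', reset
Bit 1: prefix='1' -> emit 'f', reset
Bit 2: prefix='0' (no match yet)
Bit 3: prefix='00' -> emit 'b', reset
Bit 4: prefix='0' (no match yet)
Bit 5: prefix='00' -> emit 'b', reset
Bit 6: prefix='1' -> emit 'f', reset
Bit 7: prefix='1' -> emit 'f', reset
Bit 8: prefix='0' (no match yet)
Bit 9: prefix='00' -> emit 'b', reset
Bit 10: prefix='0' (no match yet)
Bit 11: prefix='01' -> emit 'h', reset
Bit 12: prefix='0' (no match yet)
Bit 13: prefix='00' -> emit 'b', reset

Answer: 0 1 2 4 6 7 8 10 12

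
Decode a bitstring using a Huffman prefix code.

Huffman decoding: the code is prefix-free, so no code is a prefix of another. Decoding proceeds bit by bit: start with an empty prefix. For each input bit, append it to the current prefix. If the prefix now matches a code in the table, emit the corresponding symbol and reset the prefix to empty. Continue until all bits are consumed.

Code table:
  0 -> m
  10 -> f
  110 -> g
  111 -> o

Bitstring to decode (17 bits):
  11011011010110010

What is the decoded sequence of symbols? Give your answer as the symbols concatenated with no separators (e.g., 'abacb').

Answer: gggfgmf

Derivation:
Bit 0: prefix='1' (no match yet)
Bit 1: prefix='11' (no match yet)
Bit 2: prefix='110' -> emit 'g', reset
Bit 3: prefix='1' (no match yet)
Bit 4: prefix='11' (no match yet)
Bit 5: prefix='110' -> emit 'g', reset
Bit 6: prefix='1' (no match yet)
Bit 7: prefix='11' (no match yet)
Bit 8: prefix='110' -> emit 'g', reset
Bit 9: prefix='1' (no match yet)
Bit 10: prefix='10' -> emit 'f', reset
Bit 11: prefix='1' (no match yet)
Bit 12: prefix='11' (no match yet)
Bit 13: prefix='110' -> emit 'g', reset
Bit 14: prefix='0' -> emit 'm', reset
Bit 15: prefix='1' (no match yet)
Bit 16: prefix='10' -> emit 'f', reset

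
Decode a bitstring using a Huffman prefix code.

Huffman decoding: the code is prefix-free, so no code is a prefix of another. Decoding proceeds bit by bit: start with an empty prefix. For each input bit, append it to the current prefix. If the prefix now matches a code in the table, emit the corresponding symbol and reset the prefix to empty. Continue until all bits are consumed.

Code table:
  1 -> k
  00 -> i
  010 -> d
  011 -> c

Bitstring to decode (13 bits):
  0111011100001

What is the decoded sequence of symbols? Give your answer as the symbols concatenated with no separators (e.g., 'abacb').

Bit 0: prefix='0' (no match yet)
Bit 1: prefix='01' (no match yet)
Bit 2: prefix='011' -> emit 'c', reset
Bit 3: prefix='1' -> emit 'k', reset
Bit 4: prefix='0' (no match yet)
Bit 5: prefix='01' (no match yet)
Bit 6: prefix='011' -> emit 'c', reset
Bit 7: prefix='1' -> emit 'k', reset
Bit 8: prefix='0' (no match yet)
Bit 9: prefix='00' -> emit 'i', reset
Bit 10: prefix='0' (no match yet)
Bit 11: prefix='00' -> emit 'i', reset
Bit 12: prefix='1' -> emit 'k', reset

Answer: ckckiik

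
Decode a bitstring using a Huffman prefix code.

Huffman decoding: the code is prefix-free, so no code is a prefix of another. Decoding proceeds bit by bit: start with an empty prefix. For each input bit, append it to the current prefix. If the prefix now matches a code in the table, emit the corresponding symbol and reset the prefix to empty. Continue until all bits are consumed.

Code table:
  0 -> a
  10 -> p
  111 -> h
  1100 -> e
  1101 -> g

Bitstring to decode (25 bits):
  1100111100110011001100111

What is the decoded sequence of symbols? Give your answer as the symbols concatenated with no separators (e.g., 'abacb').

Answer: ehpaeeeh

Derivation:
Bit 0: prefix='1' (no match yet)
Bit 1: prefix='11' (no match yet)
Bit 2: prefix='110' (no match yet)
Bit 3: prefix='1100' -> emit 'e', reset
Bit 4: prefix='1' (no match yet)
Bit 5: prefix='11' (no match yet)
Bit 6: prefix='111' -> emit 'h', reset
Bit 7: prefix='1' (no match yet)
Bit 8: prefix='10' -> emit 'p', reset
Bit 9: prefix='0' -> emit 'a', reset
Bit 10: prefix='1' (no match yet)
Bit 11: prefix='11' (no match yet)
Bit 12: prefix='110' (no match yet)
Bit 13: prefix='1100' -> emit 'e', reset
Bit 14: prefix='1' (no match yet)
Bit 15: prefix='11' (no match yet)
Bit 16: prefix='110' (no match yet)
Bit 17: prefix='1100' -> emit 'e', reset
Bit 18: prefix='1' (no match yet)
Bit 19: prefix='11' (no match yet)
Bit 20: prefix='110' (no match yet)
Bit 21: prefix='1100' -> emit 'e', reset
Bit 22: prefix='1' (no match yet)
Bit 23: prefix='11' (no match yet)
Bit 24: prefix='111' -> emit 'h', reset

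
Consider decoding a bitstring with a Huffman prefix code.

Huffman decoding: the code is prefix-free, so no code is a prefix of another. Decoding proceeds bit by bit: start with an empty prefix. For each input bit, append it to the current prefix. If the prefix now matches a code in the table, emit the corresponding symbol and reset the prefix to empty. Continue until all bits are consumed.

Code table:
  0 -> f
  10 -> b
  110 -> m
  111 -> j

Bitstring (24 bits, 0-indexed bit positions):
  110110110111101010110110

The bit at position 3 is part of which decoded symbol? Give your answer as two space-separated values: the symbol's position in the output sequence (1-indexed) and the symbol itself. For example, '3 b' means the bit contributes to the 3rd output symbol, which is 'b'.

Bit 0: prefix='1' (no match yet)
Bit 1: prefix='11' (no match yet)
Bit 2: prefix='110' -> emit 'm', reset
Bit 3: prefix='1' (no match yet)
Bit 4: prefix='11' (no match yet)
Bit 5: prefix='110' -> emit 'm', reset
Bit 6: prefix='1' (no match yet)
Bit 7: prefix='11' (no match yet)

Answer: 2 m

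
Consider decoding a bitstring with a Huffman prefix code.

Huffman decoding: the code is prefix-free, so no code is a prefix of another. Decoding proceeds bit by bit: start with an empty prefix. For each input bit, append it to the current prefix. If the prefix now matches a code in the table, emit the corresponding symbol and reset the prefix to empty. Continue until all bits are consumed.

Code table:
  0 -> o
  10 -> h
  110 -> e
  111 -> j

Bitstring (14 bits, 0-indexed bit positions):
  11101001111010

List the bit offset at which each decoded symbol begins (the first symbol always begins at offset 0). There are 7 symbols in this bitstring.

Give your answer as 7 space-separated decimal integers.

Bit 0: prefix='1' (no match yet)
Bit 1: prefix='11' (no match yet)
Bit 2: prefix='111' -> emit 'j', reset
Bit 3: prefix='0' -> emit 'o', reset
Bit 4: prefix='1' (no match yet)
Bit 5: prefix='10' -> emit 'h', reset
Bit 6: prefix='0' -> emit 'o', reset
Bit 7: prefix='1' (no match yet)
Bit 8: prefix='11' (no match yet)
Bit 9: prefix='111' -> emit 'j', reset
Bit 10: prefix='1' (no match yet)
Bit 11: prefix='10' -> emit 'h', reset
Bit 12: prefix='1' (no match yet)
Bit 13: prefix='10' -> emit 'h', reset

Answer: 0 3 4 6 7 10 12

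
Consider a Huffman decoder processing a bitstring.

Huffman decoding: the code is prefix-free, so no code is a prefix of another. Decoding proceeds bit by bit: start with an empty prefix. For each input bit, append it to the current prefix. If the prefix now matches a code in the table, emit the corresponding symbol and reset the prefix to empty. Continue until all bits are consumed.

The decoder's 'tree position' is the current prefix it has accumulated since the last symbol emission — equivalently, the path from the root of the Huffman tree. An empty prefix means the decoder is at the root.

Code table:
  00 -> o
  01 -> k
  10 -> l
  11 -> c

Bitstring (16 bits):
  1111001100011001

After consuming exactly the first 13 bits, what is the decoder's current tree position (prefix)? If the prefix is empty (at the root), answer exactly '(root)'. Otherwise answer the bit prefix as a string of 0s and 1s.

Answer: 1

Derivation:
Bit 0: prefix='1' (no match yet)
Bit 1: prefix='11' -> emit 'c', reset
Bit 2: prefix='1' (no match yet)
Bit 3: prefix='11' -> emit 'c', reset
Bit 4: prefix='0' (no match yet)
Bit 5: prefix='00' -> emit 'o', reset
Bit 6: prefix='1' (no match yet)
Bit 7: prefix='11' -> emit 'c', reset
Bit 8: prefix='0' (no match yet)
Bit 9: prefix='00' -> emit 'o', reset
Bit 10: prefix='0' (no match yet)
Bit 11: prefix='01' -> emit 'k', reset
Bit 12: prefix='1' (no match yet)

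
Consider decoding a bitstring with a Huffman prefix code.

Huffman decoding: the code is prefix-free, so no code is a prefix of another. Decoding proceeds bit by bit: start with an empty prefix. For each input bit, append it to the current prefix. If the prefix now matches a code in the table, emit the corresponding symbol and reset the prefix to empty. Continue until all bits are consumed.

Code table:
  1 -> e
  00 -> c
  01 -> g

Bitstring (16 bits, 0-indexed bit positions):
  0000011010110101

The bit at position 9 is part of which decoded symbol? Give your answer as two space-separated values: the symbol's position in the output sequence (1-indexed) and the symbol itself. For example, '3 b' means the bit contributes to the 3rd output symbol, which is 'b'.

Bit 0: prefix='0' (no match yet)
Bit 1: prefix='00' -> emit 'c', reset
Bit 2: prefix='0' (no match yet)
Bit 3: prefix='00' -> emit 'c', reset
Bit 4: prefix='0' (no match yet)
Bit 5: prefix='01' -> emit 'g', reset
Bit 6: prefix='1' -> emit 'e', reset
Bit 7: prefix='0' (no match yet)
Bit 8: prefix='01' -> emit 'g', reset
Bit 9: prefix='0' (no match yet)
Bit 10: prefix='01' -> emit 'g', reset
Bit 11: prefix='1' -> emit 'e', reset
Bit 12: prefix='0' (no match yet)
Bit 13: prefix='01' -> emit 'g', reset

Answer: 6 g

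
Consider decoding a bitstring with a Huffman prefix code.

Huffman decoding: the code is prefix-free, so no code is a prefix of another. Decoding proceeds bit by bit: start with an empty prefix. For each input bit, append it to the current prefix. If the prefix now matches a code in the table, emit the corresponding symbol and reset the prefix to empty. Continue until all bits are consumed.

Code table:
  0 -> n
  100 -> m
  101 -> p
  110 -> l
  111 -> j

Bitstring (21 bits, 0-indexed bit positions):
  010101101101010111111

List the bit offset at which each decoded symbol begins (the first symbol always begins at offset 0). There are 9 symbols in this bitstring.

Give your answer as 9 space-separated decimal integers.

Bit 0: prefix='0' -> emit 'n', reset
Bit 1: prefix='1' (no match yet)
Bit 2: prefix='10' (no match yet)
Bit 3: prefix='101' -> emit 'p', reset
Bit 4: prefix='0' -> emit 'n', reset
Bit 5: prefix='1' (no match yet)
Bit 6: prefix='11' (no match yet)
Bit 7: prefix='110' -> emit 'l', reset
Bit 8: prefix='1' (no match yet)
Bit 9: prefix='11' (no match yet)
Bit 10: prefix='110' -> emit 'l', reset
Bit 11: prefix='1' (no match yet)
Bit 12: prefix='10' (no match yet)
Bit 13: prefix='101' -> emit 'p', reset
Bit 14: prefix='0' -> emit 'n', reset
Bit 15: prefix='1' (no match yet)
Bit 16: prefix='11' (no match yet)
Bit 17: prefix='111' -> emit 'j', reset
Bit 18: prefix='1' (no match yet)
Bit 19: prefix='11' (no match yet)
Bit 20: prefix='111' -> emit 'j', reset

Answer: 0 1 4 5 8 11 14 15 18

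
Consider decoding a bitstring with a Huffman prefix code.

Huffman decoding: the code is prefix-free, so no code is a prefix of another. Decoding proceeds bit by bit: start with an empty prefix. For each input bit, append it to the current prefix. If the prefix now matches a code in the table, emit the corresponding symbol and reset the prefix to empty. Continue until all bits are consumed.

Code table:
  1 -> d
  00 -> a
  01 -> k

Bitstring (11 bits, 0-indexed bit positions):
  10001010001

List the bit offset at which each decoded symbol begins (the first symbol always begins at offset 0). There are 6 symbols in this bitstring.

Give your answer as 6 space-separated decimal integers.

Bit 0: prefix='1' -> emit 'd', reset
Bit 1: prefix='0' (no match yet)
Bit 2: prefix='00' -> emit 'a', reset
Bit 3: prefix='0' (no match yet)
Bit 4: prefix='01' -> emit 'k', reset
Bit 5: prefix='0' (no match yet)
Bit 6: prefix='01' -> emit 'k', reset
Bit 7: prefix='0' (no match yet)
Bit 8: prefix='00' -> emit 'a', reset
Bit 9: prefix='0' (no match yet)
Bit 10: prefix='01' -> emit 'k', reset

Answer: 0 1 3 5 7 9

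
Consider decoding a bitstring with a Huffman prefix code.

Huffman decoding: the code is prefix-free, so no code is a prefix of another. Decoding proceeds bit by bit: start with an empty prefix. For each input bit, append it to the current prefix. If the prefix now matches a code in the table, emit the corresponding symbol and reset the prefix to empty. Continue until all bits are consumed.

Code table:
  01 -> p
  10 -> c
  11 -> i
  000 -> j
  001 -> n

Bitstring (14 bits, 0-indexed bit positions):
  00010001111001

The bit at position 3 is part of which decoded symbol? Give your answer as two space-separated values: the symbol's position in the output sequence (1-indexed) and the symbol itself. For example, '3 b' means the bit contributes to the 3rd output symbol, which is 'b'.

Bit 0: prefix='0' (no match yet)
Bit 1: prefix='00' (no match yet)
Bit 2: prefix='000' -> emit 'j', reset
Bit 3: prefix='1' (no match yet)
Bit 4: prefix='10' -> emit 'c', reset
Bit 5: prefix='0' (no match yet)
Bit 6: prefix='00' (no match yet)
Bit 7: prefix='001' -> emit 'n', reset

Answer: 2 c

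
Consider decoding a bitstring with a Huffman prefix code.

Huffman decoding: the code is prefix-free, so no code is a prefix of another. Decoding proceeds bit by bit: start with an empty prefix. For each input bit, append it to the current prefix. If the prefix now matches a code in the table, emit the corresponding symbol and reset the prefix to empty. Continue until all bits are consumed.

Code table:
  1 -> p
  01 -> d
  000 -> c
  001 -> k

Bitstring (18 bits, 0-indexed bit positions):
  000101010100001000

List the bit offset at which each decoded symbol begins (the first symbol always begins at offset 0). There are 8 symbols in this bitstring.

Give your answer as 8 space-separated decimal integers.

Answer: 0 3 4 6 8 10 13 15

Derivation:
Bit 0: prefix='0' (no match yet)
Bit 1: prefix='00' (no match yet)
Bit 2: prefix='000' -> emit 'c', reset
Bit 3: prefix='1' -> emit 'p', reset
Bit 4: prefix='0' (no match yet)
Bit 5: prefix='01' -> emit 'd', reset
Bit 6: prefix='0' (no match yet)
Bit 7: prefix='01' -> emit 'd', reset
Bit 8: prefix='0' (no match yet)
Bit 9: prefix='01' -> emit 'd', reset
Bit 10: prefix='0' (no match yet)
Bit 11: prefix='00' (no match yet)
Bit 12: prefix='000' -> emit 'c', reset
Bit 13: prefix='0' (no match yet)
Bit 14: prefix='01' -> emit 'd', reset
Bit 15: prefix='0' (no match yet)
Bit 16: prefix='00' (no match yet)
Bit 17: prefix='000' -> emit 'c', reset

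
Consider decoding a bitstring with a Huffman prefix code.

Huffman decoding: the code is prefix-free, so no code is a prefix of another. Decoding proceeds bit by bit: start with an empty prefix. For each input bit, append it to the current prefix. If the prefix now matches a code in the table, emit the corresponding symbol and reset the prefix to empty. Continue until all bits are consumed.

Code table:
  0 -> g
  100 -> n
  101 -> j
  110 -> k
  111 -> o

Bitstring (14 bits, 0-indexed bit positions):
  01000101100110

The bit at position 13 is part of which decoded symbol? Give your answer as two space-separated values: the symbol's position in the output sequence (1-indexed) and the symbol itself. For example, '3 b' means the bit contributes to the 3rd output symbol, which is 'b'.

Bit 0: prefix='0' -> emit 'g', reset
Bit 1: prefix='1' (no match yet)
Bit 2: prefix='10' (no match yet)
Bit 3: prefix='100' -> emit 'n', reset
Bit 4: prefix='0' -> emit 'g', reset
Bit 5: prefix='1' (no match yet)
Bit 6: prefix='10' (no match yet)
Bit 7: prefix='101' -> emit 'j', reset
Bit 8: prefix='1' (no match yet)
Bit 9: prefix='10' (no match yet)
Bit 10: prefix='100' -> emit 'n', reset
Bit 11: prefix='1' (no match yet)
Bit 12: prefix='11' (no match yet)
Bit 13: prefix='110' -> emit 'k', reset

Answer: 6 k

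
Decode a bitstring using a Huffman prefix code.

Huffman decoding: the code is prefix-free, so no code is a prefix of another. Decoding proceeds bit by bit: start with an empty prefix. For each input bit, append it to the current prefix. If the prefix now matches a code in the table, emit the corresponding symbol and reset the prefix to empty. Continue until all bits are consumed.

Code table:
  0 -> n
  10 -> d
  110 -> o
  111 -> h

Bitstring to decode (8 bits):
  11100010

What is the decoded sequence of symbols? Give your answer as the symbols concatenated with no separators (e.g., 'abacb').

Answer: hnnnd

Derivation:
Bit 0: prefix='1' (no match yet)
Bit 1: prefix='11' (no match yet)
Bit 2: prefix='111' -> emit 'h', reset
Bit 3: prefix='0' -> emit 'n', reset
Bit 4: prefix='0' -> emit 'n', reset
Bit 5: prefix='0' -> emit 'n', reset
Bit 6: prefix='1' (no match yet)
Bit 7: prefix='10' -> emit 'd', reset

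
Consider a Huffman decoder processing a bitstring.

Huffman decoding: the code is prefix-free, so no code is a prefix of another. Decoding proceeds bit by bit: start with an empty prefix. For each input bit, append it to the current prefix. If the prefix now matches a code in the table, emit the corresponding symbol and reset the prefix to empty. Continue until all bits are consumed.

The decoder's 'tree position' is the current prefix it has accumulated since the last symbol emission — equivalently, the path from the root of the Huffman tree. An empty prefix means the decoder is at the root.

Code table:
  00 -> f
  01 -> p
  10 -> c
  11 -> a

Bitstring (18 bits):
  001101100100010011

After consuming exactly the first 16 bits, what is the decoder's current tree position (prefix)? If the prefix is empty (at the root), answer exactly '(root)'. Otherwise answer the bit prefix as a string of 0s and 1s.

Bit 0: prefix='0' (no match yet)
Bit 1: prefix='00' -> emit 'f', reset
Bit 2: prefix='1' (no match yet)
Bit 3: prefix='11' -> emit 'a', reset
Bit 4: prefix='0' (no match yet)
Bit 5: prefix='01' -> emit 'p', reset
Bit 6: prefix='1' (no match yet)
Bit 7: prefix='10' -> emit 'c', reset
Bit 8: prefix='0' (no match yet)
Bit 9: prefix='01' -> emit 'p', reset
Bit 10: prefix='0' (no match yet)
Bit 11: prefix='00' -> emit 'f', reset
Bit 12: prefix='0' (no match yet)
Bit 13: prefix='01' -> emit 'p', reset
Bit 14: prefix='0' (no match yet)
Bit 15: prefix='00' -> emit 'f', reset

Answer: (root)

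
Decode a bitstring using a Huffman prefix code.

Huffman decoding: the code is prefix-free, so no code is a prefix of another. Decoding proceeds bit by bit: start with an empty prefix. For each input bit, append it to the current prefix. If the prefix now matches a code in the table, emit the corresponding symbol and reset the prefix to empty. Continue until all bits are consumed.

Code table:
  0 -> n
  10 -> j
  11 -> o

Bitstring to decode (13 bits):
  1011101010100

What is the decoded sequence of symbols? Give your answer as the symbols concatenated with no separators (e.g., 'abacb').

Bit 0: prefix='1' (no match yet)
Bit 1: prefix='10' -> emit 'j', reset
Bit 2: prefix='1' (no match yet)
Bit 3: prefix='11' -> emit 'o', reset
Bit 4: prefix='1' (no match yet)
Bit 5: prefix='10' -> emit 'j', reset
Bit 6: prefix='1' (no match yet)
Bit 7: prefix='10' -> emit 'j', reset
Bit 8: prefix='1' (no match yet)
Bit 9: prefix='10' -> emit 'j', reset
Bit 10: prefix='1' (no match yet)
Bit 11: prefix='10' -> emit 'j', reset
Bit 12: prefix='0' -> emit 'n', reset

Answer: jojjjjn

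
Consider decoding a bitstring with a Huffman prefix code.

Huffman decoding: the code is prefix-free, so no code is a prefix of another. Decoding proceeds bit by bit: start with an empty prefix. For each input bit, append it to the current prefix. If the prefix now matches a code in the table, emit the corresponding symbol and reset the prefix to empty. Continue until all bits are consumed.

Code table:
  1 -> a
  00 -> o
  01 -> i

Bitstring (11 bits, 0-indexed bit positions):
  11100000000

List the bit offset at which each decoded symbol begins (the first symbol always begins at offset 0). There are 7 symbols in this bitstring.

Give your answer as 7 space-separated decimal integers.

Answer: 0 1 2 3 5 7 9

Derivation:
Bit 0: prefix='1' -> emit 'a', reset
Bit 1: prefix='1' -> emit 'a', reset
Bit 2: prefix='1' -> emit 'a', reset
Bit 3: prefix='0' (no match yet)
Bit 4: prefix='00' -> emit 'o', reset
Bit 5: prefix='0' (no match yet)
Bit 6: prefix='00' -> emit 'o', reset
Bit 7: prefix='0' (no match yet)
Bit 8: prefix='00' -> emit 'o', reset
Bit 9: prefix='0' (no match yet)
Bit 10: prefix='00' -> emit 'o', reset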